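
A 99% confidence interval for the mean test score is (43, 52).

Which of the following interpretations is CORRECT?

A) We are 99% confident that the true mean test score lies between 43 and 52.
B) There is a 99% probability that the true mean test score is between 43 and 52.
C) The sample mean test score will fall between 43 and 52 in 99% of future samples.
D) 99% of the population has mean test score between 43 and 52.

A confidence interval represents our confidence in the procedure, not a probability statement about the parameter.

Key concept: If we repeated this sampling process many times and computed a 99% CI each time, about 99% of those intervals would contain the true population parameter.

For this specific interval (43, 52):
- Midpoint (point estimate): 47.5
- Margin of error: 4.5

The correct interpretation is the one stating confidence that the true parameter lies in the interval — option A.

A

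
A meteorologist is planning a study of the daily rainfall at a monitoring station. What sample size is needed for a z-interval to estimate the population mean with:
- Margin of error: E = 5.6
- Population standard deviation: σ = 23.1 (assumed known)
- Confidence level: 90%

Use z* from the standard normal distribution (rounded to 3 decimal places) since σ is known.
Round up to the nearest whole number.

Using z* since population σ is known (z-interval formula).

For 90% confidence, z* = 1.645 (from standard normal table)

Sample size formula for z-interval: n = (z*σ/E)²

n = (1.645 × 23.1 / 5.6)²
  = (6.785625)²
  = 46.0447

Round up to the nearest whole number: n = 47

47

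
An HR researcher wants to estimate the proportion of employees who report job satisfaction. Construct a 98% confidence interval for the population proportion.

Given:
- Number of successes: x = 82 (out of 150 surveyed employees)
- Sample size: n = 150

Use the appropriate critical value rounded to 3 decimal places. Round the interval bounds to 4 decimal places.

Sample proportion: p̂ = 82/150 = 0.546667

Check conditions for normal approximation:
  np̂ = 82 ≥ 10 ✓
  n(1-p̂) = 68 ≥ 10 ✓

The sample is large enough, so use a z-interval (normal approximation) for the proportion.

For 98% confidence, z* = 2.326 (from standard normal table)

Standard error: SE = √(p̂(1-p̂)/n) = √(0.546667×0.453333/150) = 0.04064663

Margin of error: E = z* × SE = 2.326 × 0.04064663 = 0.094544

Z-interval: p̂ ± E = 0.546667 ± 0.094544 = (0.452123, 0.641211)

Rounded to 4 decimal places:

(0.4521, 0.6412)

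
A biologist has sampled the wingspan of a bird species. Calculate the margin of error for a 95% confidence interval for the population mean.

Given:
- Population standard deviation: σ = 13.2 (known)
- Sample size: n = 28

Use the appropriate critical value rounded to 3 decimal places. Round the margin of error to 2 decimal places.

The population standard deviation σ is known, so use the z-interval margin of error formula.

For 95% confidence, z* = 1.96 (from standard normal table)

Margin of error formula for z-interval: E = z* × σ/√n

E = 1.96 × 13.2/√28
  = 1.96 × 2.494566
  = 4.8893

Rounded to 2 decimal places:

4.89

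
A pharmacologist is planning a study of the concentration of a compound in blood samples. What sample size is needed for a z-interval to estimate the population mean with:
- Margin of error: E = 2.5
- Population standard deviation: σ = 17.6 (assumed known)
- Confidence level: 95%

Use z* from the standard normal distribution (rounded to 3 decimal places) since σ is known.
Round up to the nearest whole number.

Using z* since population σ is known (z-interval formula).

For 95% confidence, z* = 1.96 (from standard normal table)

Sample size formula for z-interval: n = (z*σ/E)²

n = (1.96 × 17.6 / 2.5)²
  = (13.798400)²
  = 190.3958

Round up to the nearest whole number: n = 191

191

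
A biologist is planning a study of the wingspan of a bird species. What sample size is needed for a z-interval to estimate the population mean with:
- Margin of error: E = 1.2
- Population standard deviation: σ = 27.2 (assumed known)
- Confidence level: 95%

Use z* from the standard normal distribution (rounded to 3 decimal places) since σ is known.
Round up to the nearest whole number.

Using z* since population σ is known (z-interval formula).

For 95% confidence, z* = 1.96 (from standard normal table)

Sample size formula for z-interval: n = (z*σ/E)²

n = (1.96 × 27.2 / 1.2)²
  = (44.426667)²
  = 1973.7287

Round up to the nearest whole number: n = 1974

1974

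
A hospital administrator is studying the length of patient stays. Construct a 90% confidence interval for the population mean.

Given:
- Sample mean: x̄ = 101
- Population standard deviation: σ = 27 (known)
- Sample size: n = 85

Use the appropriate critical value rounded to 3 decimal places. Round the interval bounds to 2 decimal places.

The population standard deviation σ is known, so use a z-interval (standard normal critical value).

For 90% confidence, z* = 1.645 (from standard normal table)

Standard error: SE = σ/√n = 27/√85 = 2.928561

Margin of error: E = z* × SE = 1.645 × 2.928561 = 4.8175

Z-interval: x̄ ± E = 101 ± 4.8175 = (96.1825, 105.8175)

Rounded to 2 decimal places:

(96.18, 105.82)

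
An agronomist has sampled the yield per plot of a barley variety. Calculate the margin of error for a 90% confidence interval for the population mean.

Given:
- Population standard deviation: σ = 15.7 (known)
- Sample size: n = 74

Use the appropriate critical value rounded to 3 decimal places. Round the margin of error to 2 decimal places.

The population standard deviation σ is known, so use the z-interval margin of error formula.

For 90% confidence, z* = 1.645 (from standard normal table)

Margin of error formula for z-interval: E = z* × σ/√n

E = 1.645 × 15.7/√74
  = 1.645 × 1.825088
  = 3.0023

Rounded to 2 decimal places:

3.00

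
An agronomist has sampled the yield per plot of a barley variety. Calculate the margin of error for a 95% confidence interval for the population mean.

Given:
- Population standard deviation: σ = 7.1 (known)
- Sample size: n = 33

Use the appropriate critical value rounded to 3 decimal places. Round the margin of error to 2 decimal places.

The population standard deviation σ is known, so use the z-interval margin of error formula.

For 95% confidence, z* = 1.96 (from standard normal table)

Margin of error formula for z-interval: E = z* × σ/√n

E = 1.96 × 7.1/√33
  = 1.96 × 1.235951
  = 2.4225

Rounded to 2 decimal places:

2.42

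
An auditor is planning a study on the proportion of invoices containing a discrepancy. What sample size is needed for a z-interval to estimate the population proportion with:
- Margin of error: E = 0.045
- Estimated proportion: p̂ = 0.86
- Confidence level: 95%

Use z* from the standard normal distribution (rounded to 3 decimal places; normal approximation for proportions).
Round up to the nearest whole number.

Using z* for proportion z-interval (normal approximation).

For 95% confidence, z* = 1.96 (from standard normal table)

Sample size formula for proportion z-interval: n = z*²p̂(1-p̂)/E²

n = 1.96² × 0.86 × 0.14 / 0.045²
  = 3.8416 × 0.1204 / 0.002025
  = 228.4092

Round up to the nearest whole number: n = 229

229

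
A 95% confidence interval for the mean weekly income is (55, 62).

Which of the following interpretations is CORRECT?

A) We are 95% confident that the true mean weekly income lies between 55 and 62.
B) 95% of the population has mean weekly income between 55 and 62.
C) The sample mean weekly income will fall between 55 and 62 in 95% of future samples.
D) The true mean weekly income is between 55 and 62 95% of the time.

A confidence interval represents our confidence in the procedure, not a probability statement about the parameter.

Key concept: If we repeated this sampling process many times and computed a 95% CI each time, about 95% of those intervals would contain the true population parameter.

For this specific interval (55, 62):
- Midpoint (point estimate): 58.5
- Margin of error: 3.5

The correct interpretation is the one stating confidence that the true parameter lies in the interval — option A.

A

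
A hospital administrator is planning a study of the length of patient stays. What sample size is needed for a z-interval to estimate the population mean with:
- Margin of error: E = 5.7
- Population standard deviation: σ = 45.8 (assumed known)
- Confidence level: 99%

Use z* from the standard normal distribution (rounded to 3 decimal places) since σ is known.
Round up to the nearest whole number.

Using z* since population σ is known (z-interval formula).

For 99% confidence, z* = 2.576 (from standard normal table)

Sample size formula for z-interval: n = (z*σ/E)²

n = (2.576 × 45.8 / 5.7)²
  = (20.698386)²
  = 428.4232

Round up to the nearest whole number: n = 429

429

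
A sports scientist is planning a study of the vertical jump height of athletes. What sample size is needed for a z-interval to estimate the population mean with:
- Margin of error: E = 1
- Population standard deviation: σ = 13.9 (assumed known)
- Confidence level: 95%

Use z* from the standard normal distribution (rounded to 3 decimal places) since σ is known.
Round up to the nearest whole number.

Using z* since population σ is known (z-interval formula).

For 95% confidence, z* = 1.96 (from standard normal table)

Sample size formula for z-interval: n = (z*σ/E)²

n = (1.96 × 13.9 / 1)²
  = (27.244000)²
  = 742.2355

Round up to the nearest whole number: n = 743

743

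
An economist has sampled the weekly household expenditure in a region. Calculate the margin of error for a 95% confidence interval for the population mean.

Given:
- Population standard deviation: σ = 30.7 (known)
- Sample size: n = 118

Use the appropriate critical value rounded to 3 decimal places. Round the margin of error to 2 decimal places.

The population standard deviation σ is known, so use the z-interval margin of error formula.

For 95% confidence, z* = 1.96 (from standard normal table)

Margin of error formula for z-interval: E = z* × σ/√n

E = 1.96 × 30.7/√118
  = 1.96 × 2.826164
  = 5.5393

Rounded to 2 decimal places:

5.54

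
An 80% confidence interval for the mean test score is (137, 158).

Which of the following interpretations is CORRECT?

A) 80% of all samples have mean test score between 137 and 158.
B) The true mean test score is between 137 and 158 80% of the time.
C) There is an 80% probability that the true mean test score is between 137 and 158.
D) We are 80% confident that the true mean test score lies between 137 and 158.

A confidence interval represents our confidence in the procedure, not a probability statement about the parameter.

Key concept: If we repeated this sampling process many times and computed an 80% CI each time, about 80% of those intervals would contain the true population parameter.

For this specific interval (137, 158):
- Midpoint (point estimate): 147.5
- Margin of error: 10.5

The correct interpretation is the one stating confidence that the true parameter lies in the interval — option D.

D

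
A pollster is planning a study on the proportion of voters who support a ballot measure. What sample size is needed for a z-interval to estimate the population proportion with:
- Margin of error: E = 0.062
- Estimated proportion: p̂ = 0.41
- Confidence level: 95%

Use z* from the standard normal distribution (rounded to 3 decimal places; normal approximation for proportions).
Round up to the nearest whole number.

Using z* for proportion z-interval (normal approximation).

For 95% confidence, z* = 1.96 (from standard normal table)

Sample size formula for proportion z-interval: n = z*²p̂(1-p̂)/E²

n = 1.96² × 0.41 × 0.59 / 0.062²
  = 3.8416 × 0.2419 / 0.003844
  = 241.7490

Round up to the nearest whole number: n = 242

242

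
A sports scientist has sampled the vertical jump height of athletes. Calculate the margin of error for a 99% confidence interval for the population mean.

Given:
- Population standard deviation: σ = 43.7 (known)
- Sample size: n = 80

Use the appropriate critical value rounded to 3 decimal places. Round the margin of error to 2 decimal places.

The population standard deviation σ is known, so use the z-interval margin of error formula.

For 99% confidence, z* = 2.576 (from standard normal table)

Margin of error formula for z-interval: E = z* × σ/√n

E = 2.576 × 43.7/√80
  = 2.576 × 4.885809
  = 12.5858

Rounded to 2 decimal places:

12.59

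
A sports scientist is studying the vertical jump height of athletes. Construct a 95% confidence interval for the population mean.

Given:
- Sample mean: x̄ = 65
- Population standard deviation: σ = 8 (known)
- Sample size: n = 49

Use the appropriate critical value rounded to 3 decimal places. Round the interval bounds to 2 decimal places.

The population standard deviation σ is known, so use a z-interval (standard normal critical value).

For 95% confidence, z* = 1.96 (from standard normal table)

Standard error: SE = σ/√n = 8/√49 = 1.142857

Margin of error: E = z* × SE = 1.96 × 1.142857 = 2.2400

Z-interval: x̄ ± E = 65 ± 2.2400 = (62.7600, 67.2400)

Rounded to 2 decimal places:

(62.76, 67.24)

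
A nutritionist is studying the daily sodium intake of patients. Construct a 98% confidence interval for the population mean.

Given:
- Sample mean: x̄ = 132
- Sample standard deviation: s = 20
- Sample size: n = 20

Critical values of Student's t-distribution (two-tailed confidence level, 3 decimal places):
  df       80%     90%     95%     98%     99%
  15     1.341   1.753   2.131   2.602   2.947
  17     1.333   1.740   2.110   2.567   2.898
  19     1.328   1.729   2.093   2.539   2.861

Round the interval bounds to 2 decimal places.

The population standard deviation σ is unknown (only the sample standard deviation s is given), so use a t-interval with df = n - 1 = 20 - 1 = 19.

For 98% confidence with df = 19, t* = 2.539 (from t-table)

Standard error: SE = s/√n = 20/√20 = 4.472136

Margin of error: E = t* × SE = 2.539 × 4.472136 = 11.3548

T-interval: x̄ ± E = 132 ± 11.3548 = (120.6452, 143.3548)

Rounded to 2 decimal places:

(120.65, 143.35)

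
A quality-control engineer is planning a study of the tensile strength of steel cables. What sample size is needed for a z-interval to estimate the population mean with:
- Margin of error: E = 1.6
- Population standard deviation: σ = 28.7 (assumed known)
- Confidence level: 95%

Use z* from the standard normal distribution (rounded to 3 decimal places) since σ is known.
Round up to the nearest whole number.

Using z* since population σ is known (z-interval formula).

For 95% confidence, z* = 1.96 (from standard normal table)

Sample size formula for z-interval: n = (z*σ/E)²

n = (1.96 × 28.7 / 1.6)²
  = (35.157500)²
  = 1236.0498

Round up to the nearest whole number: n = 1237

1237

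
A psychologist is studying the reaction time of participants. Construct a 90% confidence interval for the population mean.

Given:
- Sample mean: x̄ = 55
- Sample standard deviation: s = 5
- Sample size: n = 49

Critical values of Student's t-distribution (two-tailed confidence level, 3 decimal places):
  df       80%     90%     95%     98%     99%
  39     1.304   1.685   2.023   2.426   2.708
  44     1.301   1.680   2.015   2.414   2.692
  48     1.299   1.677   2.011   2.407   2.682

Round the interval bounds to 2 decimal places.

The population standard deviation σ is unknown (only the sample standard deviation s is given), so use a t-interval with df = n - 1 = 49 - 1 = 48.

For 90% confidence with df = 48, t* = 1.677 (from t-table)

Standard error: SE = s/√n = 5/√49 = 0.714286

Margin of error: E = t* × SE = 1.677 × 0.714286 = 1.1979

T-interval: x̄ ± E = 55 ± 1.1979 = (53.8021, 56.1979)

Rounded to 2 decimal places:

(53.80, 56.20)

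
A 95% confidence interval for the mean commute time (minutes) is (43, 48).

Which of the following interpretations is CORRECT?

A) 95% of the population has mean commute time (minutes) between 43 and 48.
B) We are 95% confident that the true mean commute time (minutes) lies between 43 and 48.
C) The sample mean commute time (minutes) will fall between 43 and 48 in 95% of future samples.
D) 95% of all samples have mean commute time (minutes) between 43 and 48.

A confidence interval represents our confidence in the procedure, not a probability statement about the parameter.

Key concept: If we repeated this sampling process many times and computed a 95% CI each time, about 95% of those intervals would contain the true population parameter.

For this specific interval (43, 48):
- Midpoint (point estimate): 45.5
- Margin of error: 2.5

The correct interpretation is the one stating confidence that the true parameter lies in the interval — option B.

B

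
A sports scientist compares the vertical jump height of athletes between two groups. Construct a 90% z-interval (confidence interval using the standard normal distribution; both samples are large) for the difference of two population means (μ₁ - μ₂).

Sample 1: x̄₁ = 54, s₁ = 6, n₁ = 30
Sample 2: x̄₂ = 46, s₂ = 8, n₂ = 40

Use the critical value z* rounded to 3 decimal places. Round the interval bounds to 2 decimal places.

Both samples are large (n₁ = 30 ≥ 30, n₂ = 40 ≥ 30), so a z-interval for the difference of means applies.

Point estimate: x̄₁ - x̄₂ = 54 - 46 = 8

Standard error: SE = √(s₁²/n₁ + s₂²/n₂)
= √(6²/30 + 8²/40)
= √(1.200000 + 1.600000)
= 1.673320

For 90% confidence, z* = 1.645 (from standard normal table)
Margin of error: E = z* × SE = 1.645 × 1.673320 = 2.7526

Z-interval: (x̄₁ - x̄₂) ± E = 8 ± 2.7526 = (5.2474, 10.7526)

Rounded to 2 decimal places:

(5.25, 10.75)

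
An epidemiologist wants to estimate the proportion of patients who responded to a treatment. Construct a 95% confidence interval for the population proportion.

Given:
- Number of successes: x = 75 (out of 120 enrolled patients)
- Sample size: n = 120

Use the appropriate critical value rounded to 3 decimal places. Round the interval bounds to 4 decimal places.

Sample proportion: p̂ = 75/120 = 0.625000

Check conditions for normal approximation:
  np̂ = 75 ≥ 10 ✓
  n(1-p̂) = 45 ≥ 10 ✓

The sample is large enough, so use a z-interval (normal approximation) for the proportion.

For 95% confidence, z* = 1.96 (from standard normal table)

Standard error: SE = √(p̂(1-p̂)/n) = √(0.625000×0.375000/120) = 0.04419417

Margin of error: E = z* × SE = 1.96 × 0.04419417 = 0.086621

Z-interval: p̂ ± E = 0.625000 ± 0.086621 = (0.538379, 0.711621)

Rounded to 4 decimal places:

(0.5384, 0.7116)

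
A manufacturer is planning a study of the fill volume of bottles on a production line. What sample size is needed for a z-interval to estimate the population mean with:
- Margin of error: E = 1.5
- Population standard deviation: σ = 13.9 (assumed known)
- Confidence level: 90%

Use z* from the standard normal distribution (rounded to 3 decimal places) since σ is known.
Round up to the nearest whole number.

Using z* since population σ is known (z-interval formula).

For 90% confidence, z* = 1.645 (from standard normal table)

Sample size formula for z-interval: n = (z*σ/E)²

n = (1.645 × 13.9 / 1.5)²
  = (15.243667)²
  = 232.3694

Round up to the nearest whole number: n = 233

233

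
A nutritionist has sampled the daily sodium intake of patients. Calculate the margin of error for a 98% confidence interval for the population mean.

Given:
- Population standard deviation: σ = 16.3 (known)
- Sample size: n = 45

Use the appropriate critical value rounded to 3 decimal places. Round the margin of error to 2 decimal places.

The population standard deviation σ is known, so use the z-interval margin of error formula.

For 98% confidence, z* = 2.326 (from standard normal table)

Margin of error formula for z-interval: E = z* × σ/√n

E = 2.326 × 16.3/√45
  = 2.326 × 2.429861
  = 5.6519

Rounded to 2 decimal places:

5.65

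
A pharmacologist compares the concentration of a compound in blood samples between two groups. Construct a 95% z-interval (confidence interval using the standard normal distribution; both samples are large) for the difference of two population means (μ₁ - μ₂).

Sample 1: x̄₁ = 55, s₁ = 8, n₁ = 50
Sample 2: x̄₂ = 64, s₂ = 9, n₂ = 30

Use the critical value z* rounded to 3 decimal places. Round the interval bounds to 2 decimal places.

Both samples are large (n₁ = 50 ≥ 30, n₂ = 30 ≥ 30), so a z-interval for the difference of means applies.

Point estimate: x̄₁ - x̄₂ = 55 - 64 = -9

Standard error: SE = √(s₁²/n₁ + s₂²/n₂)
= √(8²/50 + 9²/30)
= √(1.280000 + 2.700000)
= 1.994994

For 95% confidence, z* = 1.96 (from standard normal table)
Margin of error: E = z* × SE = 1.96 × 1.994994 = 3.9102

Z-interval: (x̄₁ - x̄₂) ± E = -9 ± 3.9102 = (-12.9102, -5.0898)

Rounded to 2 decimal places:

(-12.91, -5.09)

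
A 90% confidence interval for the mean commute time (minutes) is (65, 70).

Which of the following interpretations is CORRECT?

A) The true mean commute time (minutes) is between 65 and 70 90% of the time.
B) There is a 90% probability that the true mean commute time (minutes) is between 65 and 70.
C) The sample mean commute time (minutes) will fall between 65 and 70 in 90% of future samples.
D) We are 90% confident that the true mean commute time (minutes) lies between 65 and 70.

A confidence interval represents our confidence in the procedure, not a probability statement about the parameter.

Key concept: If we repeated this sampling process many times and computed a 90% CI each time, about 90% of those intervals would contain the true population parameter.

For this specific interval (65, 70):
- Midpoint (point estimate): 67.5
- Margin of error: 2.5

The correct interpretation is the one stating confidence that the true parameter lies in the interval — option D.

D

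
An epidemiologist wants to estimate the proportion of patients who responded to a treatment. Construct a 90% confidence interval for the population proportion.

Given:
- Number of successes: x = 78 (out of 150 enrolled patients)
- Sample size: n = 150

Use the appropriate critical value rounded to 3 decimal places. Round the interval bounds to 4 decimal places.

Sample proportion: p̂ = 78/150 = 0.520000

Check conditions for normal approximation:
  np̂ = 78 ≥ 10 ✓
  n(1-p̂) = 72 ≥ 10 ✓

The sample is large enough, so use a z-interval (normal approximation) for the proportion.

For 90% confidence, z* = 1.645 (from standard normal table)

Standard error: SE = √(p̂(1-p̂)/n) = √(0.520000×0.480000/150) = 0.04079216

Margin of error: E = z* × SE = 1.645 × 0.04079216 = 0.067103

Z-interval: p̂ ± E = 0.520000 ± 0.067103 = (0.452897, 0.587103)

Rounded to 4 decimal places:

(0.4529, 0.5871)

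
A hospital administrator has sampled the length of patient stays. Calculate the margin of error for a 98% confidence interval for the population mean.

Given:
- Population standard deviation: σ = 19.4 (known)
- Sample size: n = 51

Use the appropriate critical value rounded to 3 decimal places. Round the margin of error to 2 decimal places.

The population standard deviation σ is known, so use the z-interval margin of error formula.

For 98% confidence, z* = 2.326 (from standard normal table)

Margin of error formula for z-interval: E = z* × σ/√n

E = 2.326 × 19.4/√51
  = 2.326 × 2.716543
  = 6.3187

Rounded to 2 decimal places:

6.32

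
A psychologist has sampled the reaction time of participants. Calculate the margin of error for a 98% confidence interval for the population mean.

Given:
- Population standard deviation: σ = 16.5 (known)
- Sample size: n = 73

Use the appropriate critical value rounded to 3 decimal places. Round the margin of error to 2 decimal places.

The population standard deviation σ is known, so use the z-interval margin of error formula.

For 98% confidence, z* = 2.326 (from standard normal table)

Margin of error formula for z-interval: E = z* × σ/√n

E = 2.326 × 16.5/√73
  = 2.326 × 1.931179
  = 4.4919

Rounded to 2 decimal places:

4.49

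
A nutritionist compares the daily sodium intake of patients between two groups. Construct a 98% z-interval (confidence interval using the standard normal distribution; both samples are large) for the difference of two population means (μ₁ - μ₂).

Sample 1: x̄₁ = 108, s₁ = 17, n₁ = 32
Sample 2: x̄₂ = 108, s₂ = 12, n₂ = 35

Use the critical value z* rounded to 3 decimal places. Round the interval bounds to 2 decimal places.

Both samples are large (n₁ = 32 ≥ 30, n₂ = 35 ≥ 30), so a z-interval for the difference of means applies.

Point estimate: x̄₁ - x̄₂ = 108 - 108 = 0

Standard error: SE = √(s₁²/n₁ + s₂²/n₂)
= √(17²/32 + 12²/35)
= √(9.031250 + 4.114286)
= 3.625677

For 98% confidence, z* = 2.326 (from standard normal table)
Margin of error: E = z* × SE = 2.326 × 3.625677 = 8.4333

Z-interval: (x̄₁ - x̄₂) ± E = 0 ± 8.4333 = (-8.4333, 8.4333)

Rounded to 2 decimal places:

(-8.43, 8.43)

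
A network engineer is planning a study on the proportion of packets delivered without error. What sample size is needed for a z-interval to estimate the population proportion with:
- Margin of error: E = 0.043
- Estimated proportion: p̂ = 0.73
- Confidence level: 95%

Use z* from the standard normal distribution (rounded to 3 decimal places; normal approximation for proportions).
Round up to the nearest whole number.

Using z* for proportion z-interval (normal approximation).

For 95% confidence, z* = 1.96 (from standard normal table)

Sample size formula for proportion z-interval: n = z*²p̂(1-p̂)/E²

n = 1.96² × 0.73 × 0.27 / 0.043²
  = 3.8416 × 0.1971 / 0.001849
  = 409.5075

Round up to the nearest whole number: n = 410

410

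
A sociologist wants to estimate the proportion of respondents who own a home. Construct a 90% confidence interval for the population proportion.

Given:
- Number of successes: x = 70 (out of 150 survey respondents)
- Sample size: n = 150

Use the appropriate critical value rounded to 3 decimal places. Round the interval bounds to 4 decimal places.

Sample proportion: p̂ = 70/150 = 0.466667

Check conditions for normal approximation:
  np̂ = 70 ≥ 10 ✓
  n(1-p̂) = 80 ≥ 10 ✓

The sample is large enough, so use a z-interval (normal approximation) for the proportion.

For 90% confidence, z* = 1.645 (from standard normal table)

Standard error: SE = √(p̂(1-p̂)/n) = √(0.466667×0.533333/150) = 0.04073401

Margin of error: E = z* × SE = 1.645 × 0.04073401 = 0.067007

Z-interval: p̂ ± E = 0.466667 ± 0.067007 = (0.399659, 0.533674)

Rounded to 4 decimal places:

(0.3997, 0.5337)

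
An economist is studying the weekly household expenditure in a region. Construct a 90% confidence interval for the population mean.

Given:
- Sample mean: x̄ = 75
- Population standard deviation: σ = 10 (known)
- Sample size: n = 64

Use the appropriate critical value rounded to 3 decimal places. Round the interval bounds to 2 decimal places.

The population standard deviation σ is known, so use a z-interval (standard normal critical value).

For 90% confidence, z* = 1.645 (from standard normal table)

Standard error: SE = σ/√n = 10/√64 = 1.250000

Margin of error: E = z* × SE = 1.645 × 1.250000 = 2.0562

Z-interval: x̄ ± E = 75 ± 2.0562 = (72.9437, 77.0563)

Rounded to 2 decimal places:

(72.94, 77.06)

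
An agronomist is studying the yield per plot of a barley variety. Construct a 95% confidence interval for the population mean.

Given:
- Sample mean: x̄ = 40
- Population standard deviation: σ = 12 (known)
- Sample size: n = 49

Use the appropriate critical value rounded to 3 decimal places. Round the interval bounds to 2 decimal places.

The population standard deviation σ is known, so use a z-interval (standard normal critical value).

For 95% confidence, z* = 1.96 (from standard normal table)

Standard error: SE = σ/√n = 12/√49 = 1.714286

Margin of error: E = z* × SE = 1.96 × 1.714286 = 3.3600

Z-interval: x̄ ± E = 40 ± 3.3600 = (36.6400, 43.3600)

Rounded to 2 decimal places:

(36.64, 43.36)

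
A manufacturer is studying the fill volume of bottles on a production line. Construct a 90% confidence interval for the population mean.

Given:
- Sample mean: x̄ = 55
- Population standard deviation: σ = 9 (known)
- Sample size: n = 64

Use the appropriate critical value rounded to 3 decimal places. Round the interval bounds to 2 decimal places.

The population standard deviation σ is known, so use a z-interval (standard normal critical value).

For 90% confidence, z* = 1.645 (from standard normal table)

Standard error: SE = σ/√n = 9/√64 = 1.125000

Margin of error: E = z* × SE = 1.645 × 1.125000 = 1.8506

Z-interval: x̄ ± E = 55 ± 1.8506 = (53.1494, 56.8506)

Rounded to 2 decimal places:

(53.15, 56.85)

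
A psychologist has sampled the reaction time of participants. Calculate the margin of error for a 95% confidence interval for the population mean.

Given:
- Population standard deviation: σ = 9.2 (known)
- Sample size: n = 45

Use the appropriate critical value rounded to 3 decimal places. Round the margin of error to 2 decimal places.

The population standard deviation σ is known, so use the z-interval margin of error formula.

For 95% confidence, z* = 1.96 (from standard normal table)

Margin of error formula for z-interval: E = z* × σ/√n

E = 1.96 × 9.2/√45
  = 1.96 × 1.371455
  = 2.6881

Rounded to 2 decimal places:

2.69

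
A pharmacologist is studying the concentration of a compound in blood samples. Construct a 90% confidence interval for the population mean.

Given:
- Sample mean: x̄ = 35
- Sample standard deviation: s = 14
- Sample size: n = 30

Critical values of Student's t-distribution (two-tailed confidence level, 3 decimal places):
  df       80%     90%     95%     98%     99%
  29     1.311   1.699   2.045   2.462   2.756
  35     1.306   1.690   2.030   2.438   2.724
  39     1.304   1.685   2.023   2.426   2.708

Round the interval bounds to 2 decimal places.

The population standard deviation σ is unknown (only the sample standard deviation s is given), so use a t-interval with df = n - 1 = 30 - 1 = 29.

For 90% confidence with df = 29, t* = 1.699 (from t-table)

Standard error: SE = s/√n = 14/√30 = 2.556039

Margin of error: E = t* × SE = 1.699 × 2.556039 = 4.3427

T-interval: x̄ ± E = 35 ± 4.3427 = (30.6573, 39.3427)

Rounded to 2 decimal places:

(30.66, 39.34)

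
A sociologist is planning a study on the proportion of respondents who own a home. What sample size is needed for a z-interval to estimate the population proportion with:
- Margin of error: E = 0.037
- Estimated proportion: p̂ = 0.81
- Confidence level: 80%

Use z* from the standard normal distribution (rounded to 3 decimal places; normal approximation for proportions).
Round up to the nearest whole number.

Using z* for proportion z-interval (normal approximation).

For 80% confidence, z* = 1.282 (from standard normal table)

Sample size formula for proportion z-interval: n = z*²p̂(1-p̂)/E²

n = 1.282² × 0.81 × 0.19 / 0.037²
  = 1.643524 × 0.1539 / 0.001369
  = 184.7614

Round up to the nearest whole number: n = 185

185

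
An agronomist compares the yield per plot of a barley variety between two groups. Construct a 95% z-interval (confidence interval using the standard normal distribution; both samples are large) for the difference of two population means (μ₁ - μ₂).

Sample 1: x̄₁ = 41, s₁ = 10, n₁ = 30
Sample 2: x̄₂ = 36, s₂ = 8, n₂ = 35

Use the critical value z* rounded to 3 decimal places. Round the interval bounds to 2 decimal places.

Both samples are large (n₁ = 30 ≥ 30, n₂ = 35 ≥ 30), so a z-interval for the difference of means applies.

Point estimate: x̄₁ - x̄₂ = 41 - 36 = 5

Standard error: SE = √(s₁²/n₁ + s₂²/n₂)
= √(10²/30 + 8²/35)
= √(3.333333 + 1.828571)
= 2.271983

For 95% confidence, z* = 1.96 (from standard normal table)
Margin of error: E = z* × SE = 1.96 × 2.271983 = 4.4531

Z-interval: (x̄₁ - x̄₂) ± E = 5 ± 4.4531 = (0.5469, 9.4531)

Rounded to 2 decimal places:

(0.55, 9.45)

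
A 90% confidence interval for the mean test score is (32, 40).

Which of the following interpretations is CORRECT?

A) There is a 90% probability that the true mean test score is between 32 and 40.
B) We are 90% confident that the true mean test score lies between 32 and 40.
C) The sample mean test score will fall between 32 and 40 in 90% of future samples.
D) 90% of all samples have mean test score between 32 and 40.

A confidence interval represents our confidence in the procedure, not a probability statement about the parameter.

Key concept: If we repeated this sampling process many times and computed a 90% CI each time, about 90% of those intervals would contain the true population parameter.

For this specific interval (32, 40):
- Midpoint (point estimate): 36
- Margin of error: 4

The correct interpretation is the one stating confidence that the true parameter lies in the interval — option B.

B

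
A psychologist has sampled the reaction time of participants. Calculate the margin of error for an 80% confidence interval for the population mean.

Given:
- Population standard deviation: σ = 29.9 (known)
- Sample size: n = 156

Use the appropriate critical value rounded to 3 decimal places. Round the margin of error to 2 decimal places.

The population standard deviation σ is known, so use the z-interval margin of error formula.

For 80% confidence, z* = 1.282 (from standard normal table)

Margin of error formula for z-interval: E = z* × σ/√n

E = 1.282 × 29.9/√156
  = 1.282 × 2.393916
  = 3.0690

Rounded to 2 decimal places:

3.07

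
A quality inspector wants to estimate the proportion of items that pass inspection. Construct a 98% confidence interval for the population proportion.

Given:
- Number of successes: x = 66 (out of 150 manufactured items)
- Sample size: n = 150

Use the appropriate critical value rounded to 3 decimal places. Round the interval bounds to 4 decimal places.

Sample proportion: p̂ = 66/150 = 0.440000

Check conditions for normal approximation:
  np̂ = 66 ≥ 10 ✓
  n(1-p̂) = 84 ≥ 10 ✓

The sample is large enough, so use a z-interval (normal approximation) for the proportion.

For 98% confidence, z* = 2.326 (from standard normal table)

Standard error: SE = √(p̂(1-p̂)/n) = √(0.440000×0.560000/150) = 0.04052982

Margin of error: E = z* × SE = 2.326 × 0.04052982 = 0.094272

Z-interval: p̂ ± E = 0.440000 ± 0.094272 = (0.345728, 0.534272)

Rounded to 4 decimal places:

(0.3457, 0.5343)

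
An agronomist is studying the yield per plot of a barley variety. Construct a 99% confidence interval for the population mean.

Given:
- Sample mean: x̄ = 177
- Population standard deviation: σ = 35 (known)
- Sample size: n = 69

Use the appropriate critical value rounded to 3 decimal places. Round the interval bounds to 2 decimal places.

The population standard deviation σ is known, so use a z-interval (standard normal critical value).

For 99% confidence, z* = 2.576 (from standard normal table)

Standard error: SE = σ/√n = 35/√69 = 4.213505

Margin of error: E = z* × SE = 2.576 × 4.213505 = 10.8540

Z-interval: x̄ ± E = 177 ± 10.8540 = (166.1460, 187.8540)

Rounded to 2 decimal places:

(166.15, 187.85)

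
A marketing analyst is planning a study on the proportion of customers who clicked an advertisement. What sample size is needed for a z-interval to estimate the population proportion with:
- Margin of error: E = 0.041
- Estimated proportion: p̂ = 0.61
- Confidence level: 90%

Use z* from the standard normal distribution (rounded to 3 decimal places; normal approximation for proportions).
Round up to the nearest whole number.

Using z* for proportion z-interval (normal approximation).

For 90% confidence, z* = 1.645 (from standard normal table)

Sample size formula for proportion z-interval: n = z*²p̂(1-p̂)/E²

n = 1.645² × 0.61 × 0.39 / 0.041²
  = 2.706025 × 0.2379 / 0.001681
  = 382.9645

Round up to the nearest whole number: n = 383

383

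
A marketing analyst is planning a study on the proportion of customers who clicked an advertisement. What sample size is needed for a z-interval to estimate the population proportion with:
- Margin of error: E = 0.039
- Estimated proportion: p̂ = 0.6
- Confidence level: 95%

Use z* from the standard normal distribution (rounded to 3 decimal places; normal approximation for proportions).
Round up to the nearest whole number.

Using z* for proportion z-interval (normal approximation).

For 95% confidence, z* = 1.96 (from standard normal table)

Sample size formula for proportion z-interval: n = z*²p̂(1-p̂)/E²

n = 1.96² × 0.6 × 0.4 / 0.039²
  = 3.8416 × 0.24 / 0.001521
  = 606.1696

Round up to the nearest whole number: n = 607

607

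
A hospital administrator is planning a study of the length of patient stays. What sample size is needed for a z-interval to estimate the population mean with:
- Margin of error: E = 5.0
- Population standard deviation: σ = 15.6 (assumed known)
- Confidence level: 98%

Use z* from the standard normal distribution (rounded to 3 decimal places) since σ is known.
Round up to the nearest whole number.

Using z* since population σ is known (z-interval formula).

For 98% confidence, z* = 2.326 (from standard normal table)

Sample size formula for z-interval: n = (z*σ/E)²

n = (2.326 × 15.6 / 5.0)²
  = (7.257120)²
  = 52.6658

Round up to the nearest whole number: n = 53

53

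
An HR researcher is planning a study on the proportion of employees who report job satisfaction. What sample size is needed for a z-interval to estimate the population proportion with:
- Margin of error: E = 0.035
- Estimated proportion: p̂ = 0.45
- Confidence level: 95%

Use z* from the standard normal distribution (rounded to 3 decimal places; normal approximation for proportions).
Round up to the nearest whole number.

Using z* for proportion z-interval (normal approximation).

For 95% confidence, z* = 1.96 (from standard normal table)

Sample size formula for proportion z-interval: n = z*²p̂(1-p̂)/E²

n = 1.96² × 0.45 × 0.55 / 0.035²
  = 3.8416 × 0.2475 / 0.001225
  = 776.1600

Round up to the nearest whole number: n = 777

777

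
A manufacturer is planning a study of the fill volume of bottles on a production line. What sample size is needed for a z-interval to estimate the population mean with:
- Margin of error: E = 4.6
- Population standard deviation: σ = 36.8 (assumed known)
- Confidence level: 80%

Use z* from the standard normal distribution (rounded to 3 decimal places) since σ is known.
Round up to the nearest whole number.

Using z* since population σ is known (z-interval formula).

For 80% confidence, z* = 1.282 (from standard normal table)

Sample size formula for z-interval: n = (z*σ/E)²

n = (1.282 × 36.8 / 4.6)²
  = (10.256000)²
  = 105.1855

Round up to the nearest whole number: n = 106

106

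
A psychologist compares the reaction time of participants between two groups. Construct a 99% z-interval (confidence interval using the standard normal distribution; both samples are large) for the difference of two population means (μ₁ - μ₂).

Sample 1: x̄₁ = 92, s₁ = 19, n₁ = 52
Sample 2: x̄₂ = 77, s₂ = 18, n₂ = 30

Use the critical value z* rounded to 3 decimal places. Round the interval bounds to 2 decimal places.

Both samples are large (n₁ = 52 ≥ 30, n₂ = 30 ≥ 30), so a z-interval for the difference of means applies.

Point estimate: x̄₁ - x̄₂ = 92 - 77 = 15

Standard error: SE = √(s₁²/n₁ + s₂²/n₂)
= √(19²/52 + 18²/30)
= √(6.942308 + 10.800000)
= 4.212162

For 99% confidence, z* = 2.576 (from standard normal table)
Margin of error: E = z* × SE = 2.576 × 4.212162 = 10.8505

Z-interval: (x̄₁ - x̄₂) ± E = 15 ± 10.8505 = (4.1495, 25.8505)

Rounded to 2 decimal places:

(4.15, 25.85)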